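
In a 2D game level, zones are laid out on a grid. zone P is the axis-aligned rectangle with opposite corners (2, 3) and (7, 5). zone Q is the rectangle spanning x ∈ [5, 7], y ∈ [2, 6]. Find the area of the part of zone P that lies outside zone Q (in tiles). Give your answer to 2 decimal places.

|zone P∩zone Q|: x∈[5,7], y∈[3,5] → 2·2 = 4.
|zone P| = 10.
|zone P ∖ zone Q| = |zone P| − |zone P∩zone Q| = 10 − 4 = 6.00.

6.00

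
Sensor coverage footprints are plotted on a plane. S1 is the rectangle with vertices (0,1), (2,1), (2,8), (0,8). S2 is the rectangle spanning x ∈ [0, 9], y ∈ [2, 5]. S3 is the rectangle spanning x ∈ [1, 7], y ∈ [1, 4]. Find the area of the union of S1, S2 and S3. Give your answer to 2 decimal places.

40.00

By inclusion–exclusion:
Individual areas: |S1| = 14, |S2| = 27, |S3| = 18.
|S1∩S2|: x∈[0,2], y∈[2,5] → 2·3 = 6.
|S1∩S3|: x∈[1,2], y∈[1,4] → 1·3 = 3.
|S2∩S3|: x∈[1,7], y∈[2,4] → 6·2 = 12.
|S1∩S2∩S3| = 2.
|S1 ∪ S2 ∪ S3| = 59 − 21 + 2 = 40.00.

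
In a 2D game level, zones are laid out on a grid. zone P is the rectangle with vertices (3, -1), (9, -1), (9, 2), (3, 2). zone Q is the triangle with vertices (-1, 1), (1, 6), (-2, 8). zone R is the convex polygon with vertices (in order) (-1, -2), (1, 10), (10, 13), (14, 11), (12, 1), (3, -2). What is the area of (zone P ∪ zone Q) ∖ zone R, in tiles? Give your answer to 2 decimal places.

|zone P ∪ zone Q| = 27.5.
|(zone P ∪ zone Q) ∩ zone R| = 17.5857.
|(zone P ∪ zone Q) ∖ zone R| = 27.5 − 17.5857 = 9.91.

9.91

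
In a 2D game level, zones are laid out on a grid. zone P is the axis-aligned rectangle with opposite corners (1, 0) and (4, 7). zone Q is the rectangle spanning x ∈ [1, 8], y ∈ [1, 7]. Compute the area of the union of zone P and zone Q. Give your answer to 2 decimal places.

By inclusion–exclusion:
Individual areas: |zone P| = 21, |zone Q| = 42.
|zone P∩zone Q|: x∈[1,4], y∈[1,7] → 3·6 = 18.
|zone P ∪ zone Q| = 63 − 18 = 45.00.

45.00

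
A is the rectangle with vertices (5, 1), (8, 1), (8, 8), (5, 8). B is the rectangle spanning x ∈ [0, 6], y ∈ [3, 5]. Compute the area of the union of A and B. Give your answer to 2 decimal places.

By inclusion–exclusion:
Individual areas: |A| = 21, |B| = 12.
|A∩B|: x∈[5,6], y∈[3,5] → 1·2 = 2.
|A ∪ B| = 33 − 2 = 31.00.

31.00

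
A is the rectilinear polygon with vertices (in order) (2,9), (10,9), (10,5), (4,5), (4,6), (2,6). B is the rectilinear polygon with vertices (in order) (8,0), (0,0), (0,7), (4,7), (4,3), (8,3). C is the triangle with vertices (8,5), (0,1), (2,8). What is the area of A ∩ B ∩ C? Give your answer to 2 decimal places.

2.00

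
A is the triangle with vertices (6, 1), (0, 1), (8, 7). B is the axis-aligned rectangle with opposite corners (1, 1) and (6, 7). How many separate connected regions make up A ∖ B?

A ∖ B splits into 2 disjoint pieces (area 0.375, area 4.5).

2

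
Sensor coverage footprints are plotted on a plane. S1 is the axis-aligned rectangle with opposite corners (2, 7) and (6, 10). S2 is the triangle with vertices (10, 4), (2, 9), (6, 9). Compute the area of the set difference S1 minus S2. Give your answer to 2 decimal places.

|S1| = 12, |S1∩S2| = 4.8.
|S1 ∖ S2| = |S1| − |S1∩S2| = 12 − 4.8 = 7.20.

7.20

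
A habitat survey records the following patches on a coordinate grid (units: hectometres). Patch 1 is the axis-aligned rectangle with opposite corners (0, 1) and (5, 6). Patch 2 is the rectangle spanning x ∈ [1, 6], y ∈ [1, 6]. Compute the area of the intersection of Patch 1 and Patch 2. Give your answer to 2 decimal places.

|Patch 1∩Patch 2|: x∈[1,5], y∈[1,6] → 4·5 = 20.

20.00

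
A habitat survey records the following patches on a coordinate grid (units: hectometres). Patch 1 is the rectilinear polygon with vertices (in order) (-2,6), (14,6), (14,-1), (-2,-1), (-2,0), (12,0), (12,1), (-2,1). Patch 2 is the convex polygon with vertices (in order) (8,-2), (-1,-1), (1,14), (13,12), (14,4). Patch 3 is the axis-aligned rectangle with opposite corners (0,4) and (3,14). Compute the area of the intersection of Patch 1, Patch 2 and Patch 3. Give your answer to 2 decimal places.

The intersection is the polygon with vertices (3,6), (3,4), (0,4), (0,6).
By the shoelace formula its area is 6.00.

6.00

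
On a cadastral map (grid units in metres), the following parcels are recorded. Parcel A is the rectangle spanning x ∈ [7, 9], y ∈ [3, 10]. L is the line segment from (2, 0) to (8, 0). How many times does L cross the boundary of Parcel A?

The segment lies entirely outside Parcel A and never meets its boundary.

0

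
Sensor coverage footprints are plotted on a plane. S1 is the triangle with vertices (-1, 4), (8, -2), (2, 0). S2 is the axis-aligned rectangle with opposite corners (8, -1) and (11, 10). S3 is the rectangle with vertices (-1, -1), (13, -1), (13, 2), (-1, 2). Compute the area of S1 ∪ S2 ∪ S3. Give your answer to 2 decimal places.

By inclusion–exclusion:
Individual areas: |S1| = 9, |S2| = 33, |S3| = 42.
|S1∩S2| = 0.
|S1∩S3| = 6.75.
|S2∩S3|: x∈[8,11], y∈[-1,2] → 3·3 = 9.
|S1∩S2∩S3| = 0.
|S1 ∪ S2 ∪ S3| = 84 − 15.75 + 0 = 68.25.

68.25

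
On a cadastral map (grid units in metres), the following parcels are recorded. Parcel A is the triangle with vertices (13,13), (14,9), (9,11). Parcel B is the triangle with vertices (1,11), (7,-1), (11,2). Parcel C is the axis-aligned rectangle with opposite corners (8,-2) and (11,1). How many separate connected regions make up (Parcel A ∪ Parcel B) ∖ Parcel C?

2

(Parcel A ∪ Parcel B) ∖ Parcel C splits into 2 disjoint pieces (area 9, area 31.9583).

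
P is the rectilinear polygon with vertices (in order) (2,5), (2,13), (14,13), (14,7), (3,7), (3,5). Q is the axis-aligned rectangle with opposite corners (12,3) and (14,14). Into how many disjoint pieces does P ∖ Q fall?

1

P ∖ Q is a single connected region.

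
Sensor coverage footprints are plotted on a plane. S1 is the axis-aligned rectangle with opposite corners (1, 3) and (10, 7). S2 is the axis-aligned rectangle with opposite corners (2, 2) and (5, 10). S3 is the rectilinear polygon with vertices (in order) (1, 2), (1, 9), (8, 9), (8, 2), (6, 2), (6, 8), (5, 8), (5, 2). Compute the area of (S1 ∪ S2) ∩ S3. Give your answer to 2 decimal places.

|S1 ∪ S2| = 48.
|(S1 ∪ S2) ∩ S3| = 33.00.

33.00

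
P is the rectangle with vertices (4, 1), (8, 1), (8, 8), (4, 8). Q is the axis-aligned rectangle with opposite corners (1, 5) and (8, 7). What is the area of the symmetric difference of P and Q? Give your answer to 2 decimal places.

|P∩Q|: x∈[4,8], y∈[5,7] → 4·2 = 8.
|P △ Q| = |P| + |Q| − 2·|P∩Q| = 28 + 14 − 16 = 26.00.

26.00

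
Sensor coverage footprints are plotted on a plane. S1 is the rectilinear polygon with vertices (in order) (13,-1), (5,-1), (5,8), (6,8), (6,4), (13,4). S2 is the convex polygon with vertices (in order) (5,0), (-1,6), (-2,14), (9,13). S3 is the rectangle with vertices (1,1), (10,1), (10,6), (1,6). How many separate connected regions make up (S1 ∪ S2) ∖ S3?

2

(S1 ∪ S2) ∖ S3 splits into 2 disjoint pieces (area 25.5, area 72.9615).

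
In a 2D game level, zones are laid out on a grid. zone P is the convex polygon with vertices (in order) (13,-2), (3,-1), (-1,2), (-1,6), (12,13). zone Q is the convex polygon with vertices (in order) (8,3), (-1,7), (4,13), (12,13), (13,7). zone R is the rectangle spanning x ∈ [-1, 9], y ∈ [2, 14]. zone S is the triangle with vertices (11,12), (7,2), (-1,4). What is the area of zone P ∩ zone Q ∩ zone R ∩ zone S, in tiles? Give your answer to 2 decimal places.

26.25

The intersection is the polygon with vertices (1.7,5.8), (9,10.667), (9,7), (7.491,3.226).
By the shoelace formula its area is 26.25.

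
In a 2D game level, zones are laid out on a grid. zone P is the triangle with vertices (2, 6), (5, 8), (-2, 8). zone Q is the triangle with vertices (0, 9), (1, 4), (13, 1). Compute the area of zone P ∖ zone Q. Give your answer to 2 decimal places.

|zone P| = 7, |zone P∩zone Q| = 3.8331.
|zone P ∖ zone Q| = |zone P| − |zone P∩zone Q| = 7 − 3.8331 = 3.17.

3.17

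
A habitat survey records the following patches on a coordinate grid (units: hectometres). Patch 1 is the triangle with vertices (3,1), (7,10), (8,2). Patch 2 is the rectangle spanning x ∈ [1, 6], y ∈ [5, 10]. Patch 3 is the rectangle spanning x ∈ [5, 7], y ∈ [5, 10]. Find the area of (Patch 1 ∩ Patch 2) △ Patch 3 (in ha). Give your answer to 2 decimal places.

|Patch 1 ∩ Patch 2| = 1.6806.
|(Patch 1 ∩ Patch 2) ∩ Patch 3| = 1.625.
|(Patch 1 ∩ Patch 2) △ Patch 3| = 1.6806 + 10 − 3.25 = 8.43.

8.43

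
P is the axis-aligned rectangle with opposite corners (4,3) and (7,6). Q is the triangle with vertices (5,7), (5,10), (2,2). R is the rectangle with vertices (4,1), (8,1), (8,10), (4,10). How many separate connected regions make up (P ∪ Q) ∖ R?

1

(P ∪ Q) ∖ R is a single connected region.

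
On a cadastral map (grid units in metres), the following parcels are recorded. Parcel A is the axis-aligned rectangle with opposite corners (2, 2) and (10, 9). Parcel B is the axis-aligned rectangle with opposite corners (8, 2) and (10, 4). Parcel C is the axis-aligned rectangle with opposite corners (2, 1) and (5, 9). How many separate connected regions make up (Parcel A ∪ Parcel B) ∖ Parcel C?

(Parcel A ∪ Parcel B) ∖ Parcel C is a single connected region.

1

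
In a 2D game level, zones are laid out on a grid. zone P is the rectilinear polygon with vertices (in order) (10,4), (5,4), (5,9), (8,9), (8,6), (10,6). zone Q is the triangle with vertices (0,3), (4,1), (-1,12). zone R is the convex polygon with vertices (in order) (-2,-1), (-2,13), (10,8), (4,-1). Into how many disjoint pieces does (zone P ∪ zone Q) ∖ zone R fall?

2

(zone P ∪ zone Q) ∖ zone R splits into 2 disjoint pieces (area 4, area 0.0333).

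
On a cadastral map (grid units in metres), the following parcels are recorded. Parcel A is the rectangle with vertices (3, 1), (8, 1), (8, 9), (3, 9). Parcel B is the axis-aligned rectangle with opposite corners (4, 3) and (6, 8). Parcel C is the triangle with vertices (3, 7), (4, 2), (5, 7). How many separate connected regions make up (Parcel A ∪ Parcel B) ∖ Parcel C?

(Parcel A ∪ Parcel B) ∖ Parcel C is a single connected region.

1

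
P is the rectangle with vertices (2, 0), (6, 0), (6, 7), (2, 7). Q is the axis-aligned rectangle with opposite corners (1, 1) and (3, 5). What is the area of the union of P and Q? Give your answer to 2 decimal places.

By inclusion–exclusion:
Individual areas: |P| = 28, |Q| = 8.
|P∩Q|: x∈[2,3], y∈[1,5] → 1·4 = 4.
|P ∪ Q| = 36 − 4 = 32.00.

32.00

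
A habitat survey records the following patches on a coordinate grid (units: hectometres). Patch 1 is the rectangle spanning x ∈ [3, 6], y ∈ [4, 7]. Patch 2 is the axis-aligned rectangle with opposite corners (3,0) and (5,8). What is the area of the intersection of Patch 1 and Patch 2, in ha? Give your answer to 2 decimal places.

6.00

|Patch 1∩Patch 2|: x∈[3,5], y∈[4,7] → 2·3 = 6.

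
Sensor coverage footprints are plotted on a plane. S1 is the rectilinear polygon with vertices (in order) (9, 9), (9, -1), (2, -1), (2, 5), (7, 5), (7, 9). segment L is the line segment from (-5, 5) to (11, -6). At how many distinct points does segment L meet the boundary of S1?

The segment meets the boundary at (3.727,-1), (2,0.188).

2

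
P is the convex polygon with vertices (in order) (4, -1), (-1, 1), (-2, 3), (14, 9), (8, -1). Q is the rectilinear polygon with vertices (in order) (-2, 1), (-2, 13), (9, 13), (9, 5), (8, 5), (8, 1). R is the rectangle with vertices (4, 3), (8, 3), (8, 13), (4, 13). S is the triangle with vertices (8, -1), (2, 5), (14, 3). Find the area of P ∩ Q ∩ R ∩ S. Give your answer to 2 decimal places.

The intersection is the polygon with vertices (8,3), (4,3), (4,4.667), (8,4).
By the shoelace formula its area is 5.33.

5.33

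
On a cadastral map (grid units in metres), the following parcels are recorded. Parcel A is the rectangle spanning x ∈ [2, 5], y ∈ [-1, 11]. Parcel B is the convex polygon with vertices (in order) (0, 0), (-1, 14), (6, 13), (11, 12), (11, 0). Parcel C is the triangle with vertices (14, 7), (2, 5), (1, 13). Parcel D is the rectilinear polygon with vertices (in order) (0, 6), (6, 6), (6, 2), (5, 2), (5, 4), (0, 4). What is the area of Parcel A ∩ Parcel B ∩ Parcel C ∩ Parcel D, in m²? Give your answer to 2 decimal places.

2.25

The intersection is the polygon with vertices (5,5.5), (2,5), (2,6), (5,6).
By the shoelace formula its area is 2.25.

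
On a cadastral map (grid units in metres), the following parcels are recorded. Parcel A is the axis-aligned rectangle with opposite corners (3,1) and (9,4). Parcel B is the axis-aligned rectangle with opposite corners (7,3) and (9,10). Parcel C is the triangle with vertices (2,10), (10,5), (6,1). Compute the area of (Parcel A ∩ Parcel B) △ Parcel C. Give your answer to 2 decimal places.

25.00

|Parcel A ∩ Parcel B| = 2.
|(Parcel A ∩ Parcel B) ∩ Parcel C| = 1.5.
|(Parcel A ∩ Parcel B) △ Parcel C| = 2 + 26 − 3 = 25.00.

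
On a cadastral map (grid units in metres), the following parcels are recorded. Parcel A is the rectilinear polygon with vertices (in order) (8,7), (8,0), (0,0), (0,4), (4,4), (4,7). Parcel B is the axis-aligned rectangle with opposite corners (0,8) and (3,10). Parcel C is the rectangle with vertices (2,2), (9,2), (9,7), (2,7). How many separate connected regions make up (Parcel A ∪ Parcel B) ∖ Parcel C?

2

(Parcel A ∪ Parcel B) ∖ Parcel C splits into 2 disjoint pieces (area 20, area 6).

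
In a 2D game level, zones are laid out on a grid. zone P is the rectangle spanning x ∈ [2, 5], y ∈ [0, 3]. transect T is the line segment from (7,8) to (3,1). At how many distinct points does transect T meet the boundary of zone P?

1

The segment meets the boundary at (4.143,3).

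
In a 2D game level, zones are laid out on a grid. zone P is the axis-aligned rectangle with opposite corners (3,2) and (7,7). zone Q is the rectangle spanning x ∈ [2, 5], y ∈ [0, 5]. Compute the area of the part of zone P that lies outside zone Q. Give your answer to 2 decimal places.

14.00

|zone P∩zone Q|: x∈[3,5], y∈[2,5] → 2·3 = 6.
|zone P| = 20.
|zone P ∖ zone Q| = |zone P| − |zone P∩zone Q| = 20 − 6 = 14.00.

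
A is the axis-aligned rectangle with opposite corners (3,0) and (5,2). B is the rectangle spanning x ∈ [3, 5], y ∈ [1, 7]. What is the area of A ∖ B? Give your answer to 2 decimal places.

|A∩B|: x∈[3,5], y∈[1,2] → 2·1 = 2.
|A| = 4.
|A ∖ B| = |A| − |A∩B| = 4 − 2 = 2.00.

2.00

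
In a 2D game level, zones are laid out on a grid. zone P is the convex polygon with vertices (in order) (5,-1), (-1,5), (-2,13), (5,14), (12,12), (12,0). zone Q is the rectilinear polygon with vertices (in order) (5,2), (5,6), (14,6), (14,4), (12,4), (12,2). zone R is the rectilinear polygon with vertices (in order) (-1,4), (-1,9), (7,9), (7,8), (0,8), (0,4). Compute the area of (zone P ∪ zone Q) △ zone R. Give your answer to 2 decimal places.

|zone P ∪ zone Q| = 172.
|(zone P ∪ zone Q) ∩ zone R| = 11.5.
|(zone P ∪ zone Q) △ zone R| = 172 + 12 − 23 = 161.00.

161.00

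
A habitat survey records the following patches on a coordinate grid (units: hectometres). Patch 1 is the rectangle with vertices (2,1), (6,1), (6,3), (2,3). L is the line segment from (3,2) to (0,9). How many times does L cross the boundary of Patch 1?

The segment meets the boundary at (2.571,3).

1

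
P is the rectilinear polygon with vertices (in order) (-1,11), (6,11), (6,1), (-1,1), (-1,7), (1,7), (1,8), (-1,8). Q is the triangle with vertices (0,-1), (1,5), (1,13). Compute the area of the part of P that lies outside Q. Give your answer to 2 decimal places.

64.73

|P| = 68, |P∩Q| = 3.2738.
|P ∖ Q| = |P| − |P∩Q| = 68 − 3.2738 = 64.73.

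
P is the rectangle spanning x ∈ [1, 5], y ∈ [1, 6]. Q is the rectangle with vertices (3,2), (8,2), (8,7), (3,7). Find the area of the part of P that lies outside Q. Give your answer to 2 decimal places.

|P∩Q|: x∈[3,5], y∈[2,6] → 2·4 = 8.
|P| = 20.
|P ∖ Q| = |P| − |P∩Q| = 20 − 8 = 12.00.

12.00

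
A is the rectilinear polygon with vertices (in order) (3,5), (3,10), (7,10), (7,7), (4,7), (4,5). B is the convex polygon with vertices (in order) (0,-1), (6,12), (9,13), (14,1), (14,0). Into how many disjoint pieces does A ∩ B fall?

1

A ∩ B is a single connected region.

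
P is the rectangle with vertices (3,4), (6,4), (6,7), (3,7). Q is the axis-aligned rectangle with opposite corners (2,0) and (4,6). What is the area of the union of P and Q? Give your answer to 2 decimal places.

By inclusion–exclusion:
Individual areas: |P| = 9, |Q| = 12.
|P∩Q|: x∈[3,4], y∈[4,6] → 1·2 = 2.
|P ∪ Q| = 21 − 2 = 19.00.

19.00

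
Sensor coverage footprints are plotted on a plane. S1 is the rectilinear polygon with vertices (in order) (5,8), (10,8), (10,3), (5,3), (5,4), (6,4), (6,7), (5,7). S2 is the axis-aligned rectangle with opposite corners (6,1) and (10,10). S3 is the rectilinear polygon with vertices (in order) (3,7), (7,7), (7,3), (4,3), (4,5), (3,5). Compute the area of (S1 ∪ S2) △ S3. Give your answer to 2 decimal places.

42.00

|S1 ∪ S2| = 38.
|(S1 ∪ S2) ∩ S3| = 5.
|(S1 ∪ S2) △ S3| = 38 + 14 − 10 = 42.00.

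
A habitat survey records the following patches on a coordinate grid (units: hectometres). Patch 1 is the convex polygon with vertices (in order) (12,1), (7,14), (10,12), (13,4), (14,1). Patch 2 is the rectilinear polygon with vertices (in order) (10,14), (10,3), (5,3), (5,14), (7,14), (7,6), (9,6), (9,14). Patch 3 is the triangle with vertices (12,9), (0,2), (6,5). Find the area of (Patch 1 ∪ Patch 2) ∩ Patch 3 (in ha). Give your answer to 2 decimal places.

|Patch 1 ∪ Patch 2| = 60.1667.
|(Patch 1 ∪ Patch 2) ∩ Patch 3| = 1.35.

1.35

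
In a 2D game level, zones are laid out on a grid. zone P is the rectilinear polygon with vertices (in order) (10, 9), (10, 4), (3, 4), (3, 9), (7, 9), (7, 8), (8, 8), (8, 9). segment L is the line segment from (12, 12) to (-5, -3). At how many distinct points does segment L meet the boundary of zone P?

4

The segment meets the boundary at (3,4.059), (7.467,8), (8,8.471), (8.6,9).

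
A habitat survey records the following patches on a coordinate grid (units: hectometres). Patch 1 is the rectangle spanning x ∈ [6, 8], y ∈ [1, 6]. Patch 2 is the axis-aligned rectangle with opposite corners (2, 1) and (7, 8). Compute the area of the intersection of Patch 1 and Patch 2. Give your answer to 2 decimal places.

5.00

|Patch 1∩Patch 2|: x∈[6,7], y∈[1,6] → 1·5 = 5.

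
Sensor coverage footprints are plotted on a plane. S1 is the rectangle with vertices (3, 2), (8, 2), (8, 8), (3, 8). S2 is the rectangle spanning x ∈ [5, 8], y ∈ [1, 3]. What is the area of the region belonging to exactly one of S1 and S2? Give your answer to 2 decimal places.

|S1∩S2|: x∈[5,8], y∈[2,3] → 3·1 = 3.
|S1 △ S2| = |S1| + |S2| − 2·|S1∩S2| = 30 + 6 − 6 = 30.00.

30.00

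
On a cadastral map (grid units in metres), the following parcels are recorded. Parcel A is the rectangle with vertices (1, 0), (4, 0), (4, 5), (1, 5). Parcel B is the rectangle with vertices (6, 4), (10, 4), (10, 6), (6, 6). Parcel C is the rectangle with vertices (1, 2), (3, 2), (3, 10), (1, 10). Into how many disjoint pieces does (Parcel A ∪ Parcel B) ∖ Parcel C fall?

2

(Parcel A ∪ Parcel B) ∖ Parcel C splits into 2 disjoint pieces (area 9, area 8).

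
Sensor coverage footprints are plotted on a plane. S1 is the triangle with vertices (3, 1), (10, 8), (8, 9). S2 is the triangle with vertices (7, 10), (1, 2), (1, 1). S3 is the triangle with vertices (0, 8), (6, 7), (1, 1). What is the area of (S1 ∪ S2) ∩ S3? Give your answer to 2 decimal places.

The region (S1 ∪ S2) ∩ S3 is the polygon with vertices (1,2), (4.889,7.185), (5.1,7.15), (1,1).
By the shoelace formula its area is 2.67.

2.67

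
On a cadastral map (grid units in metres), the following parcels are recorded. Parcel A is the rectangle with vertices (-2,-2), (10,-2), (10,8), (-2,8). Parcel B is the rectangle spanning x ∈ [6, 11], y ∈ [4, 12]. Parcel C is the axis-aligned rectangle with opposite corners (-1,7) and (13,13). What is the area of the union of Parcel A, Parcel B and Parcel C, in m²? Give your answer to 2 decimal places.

196.00

By inclusion–exclusion:
Individual areas: |Parcel A| = 120, |Parcel B| = 40, |Parcel C| = 84.
|Parcel A∩Parcel B|: x∈[6,10], y∈[4,8] → 4·4 = 16.
|Parcel A∩Parcel C|: x∈[-1,10], y∈[7,8] → 11·1 = 11.
|Parcel B∩Parcel C|: x∈[6,11], y∈[7,12] → 5·5 = 25.
|Parcel A∩Parcel B∩Parcel C| = 4.
|Parcel A ∪ Parcel B ∪ Parcel C| = 244 − 52 + 4 = 196.00.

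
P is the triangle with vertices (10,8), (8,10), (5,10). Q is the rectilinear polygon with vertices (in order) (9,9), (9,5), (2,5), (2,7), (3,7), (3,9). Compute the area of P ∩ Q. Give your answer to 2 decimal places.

0.45

The intersection is the polygon with vertices (7.5,9), (9,9), (9,8.4).
By the shoelace formula its area is 0.45.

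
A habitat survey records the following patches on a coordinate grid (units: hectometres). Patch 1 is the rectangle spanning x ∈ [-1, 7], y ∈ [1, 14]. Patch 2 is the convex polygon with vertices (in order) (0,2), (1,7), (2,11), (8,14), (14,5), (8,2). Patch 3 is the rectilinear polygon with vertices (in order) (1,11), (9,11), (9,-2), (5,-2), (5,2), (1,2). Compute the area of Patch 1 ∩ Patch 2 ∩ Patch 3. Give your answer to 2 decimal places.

52.00

The intersection is the polygon with vertices (5,2), (1,2), (1,7), (2,11), (7,11), (7,2).
By the shoelace formula its area is 52.00.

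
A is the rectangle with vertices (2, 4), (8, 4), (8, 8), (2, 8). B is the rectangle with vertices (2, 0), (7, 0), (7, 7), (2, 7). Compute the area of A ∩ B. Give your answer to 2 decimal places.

15.00

|A∩B|: x∈[2,7], y∈[4,7] → 5·3 = 15.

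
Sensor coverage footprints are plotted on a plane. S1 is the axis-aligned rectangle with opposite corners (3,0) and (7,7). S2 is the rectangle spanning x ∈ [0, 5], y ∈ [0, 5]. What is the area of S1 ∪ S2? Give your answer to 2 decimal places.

By inclusion–exclusion:
Individual areas: |S1| = 28, |S2| = 25.
|S1∩S2|: x∈[3,5], y∈[0,5] → 2·5 = 10.
|S1 ∪ S2| = 53 − 10 = 43.00.

43.00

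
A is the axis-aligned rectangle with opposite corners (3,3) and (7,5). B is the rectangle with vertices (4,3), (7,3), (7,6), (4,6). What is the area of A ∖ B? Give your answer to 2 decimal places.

2.00

|A∩B|: x∈[4,7], y∈[3,5] → 3·2 = 6.
|A| = 8.
|A ∖ B| = |A| − |A∩B| = 8 − 6 = 2.00.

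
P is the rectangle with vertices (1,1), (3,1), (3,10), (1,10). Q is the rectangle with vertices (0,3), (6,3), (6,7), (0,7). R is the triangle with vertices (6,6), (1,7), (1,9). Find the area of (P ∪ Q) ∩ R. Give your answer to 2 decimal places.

The region (P ∪ Q) ∩ R is the polygon with vertices (1,9), (3,7.8), (3,7), (4.333,7), (6,6), (1,7).
By the shoelace formula its area is 4.47.

4.47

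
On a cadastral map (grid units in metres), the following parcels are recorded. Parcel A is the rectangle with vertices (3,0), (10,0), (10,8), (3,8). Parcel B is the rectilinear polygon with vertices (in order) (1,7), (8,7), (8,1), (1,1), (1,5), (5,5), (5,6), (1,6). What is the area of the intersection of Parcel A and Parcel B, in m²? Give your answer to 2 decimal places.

The intersection is the polygon with vertices (3,7), (8,7), (8,1), (3,1), (3,5), (5,5), (5,6), (3,6).
By the shoelace formula its area is 28.00.

28.00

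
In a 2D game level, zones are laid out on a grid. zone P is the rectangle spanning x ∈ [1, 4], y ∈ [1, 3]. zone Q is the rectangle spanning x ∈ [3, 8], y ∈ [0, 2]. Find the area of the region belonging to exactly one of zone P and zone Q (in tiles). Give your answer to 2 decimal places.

|zone P∩zone Q|: x∈[3,4], y∈[1,2] → 1·1 = 1.
|zone P △ zone Q| = |zone P| + |zone Q| − 2·|zone P∩zone Q| = 6 + 10 − 2 = 14.00.

14.00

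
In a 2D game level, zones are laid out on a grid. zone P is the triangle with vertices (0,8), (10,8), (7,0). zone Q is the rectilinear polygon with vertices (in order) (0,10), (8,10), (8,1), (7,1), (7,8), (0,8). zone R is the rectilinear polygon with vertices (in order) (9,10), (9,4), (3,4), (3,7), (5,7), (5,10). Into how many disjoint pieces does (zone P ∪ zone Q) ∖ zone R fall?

(zone P ∪ zone Q) ∖ zone R splits into 3 disjoint pieces (area 1.3333, area 10.5208, area 17.1429).

3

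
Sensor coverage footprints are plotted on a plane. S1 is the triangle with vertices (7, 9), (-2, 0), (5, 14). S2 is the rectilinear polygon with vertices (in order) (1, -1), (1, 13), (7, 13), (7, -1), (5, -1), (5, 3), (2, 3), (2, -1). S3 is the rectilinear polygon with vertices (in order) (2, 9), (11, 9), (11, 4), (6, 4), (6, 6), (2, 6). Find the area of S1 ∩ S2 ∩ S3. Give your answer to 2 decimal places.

10.25

The intersection is the polygon with vertices (2.5,9), (7,9), (4,6), (2,6), (2,8).
By the shoelace formula its area is 10.25.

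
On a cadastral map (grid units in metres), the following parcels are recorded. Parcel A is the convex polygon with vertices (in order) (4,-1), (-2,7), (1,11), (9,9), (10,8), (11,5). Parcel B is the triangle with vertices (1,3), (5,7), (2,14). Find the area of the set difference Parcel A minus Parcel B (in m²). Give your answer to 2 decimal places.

73.00

|Parcel A| = 90, |Parcel A∩Parcel B| = 16.9956.
|Parcel A ∖ Parcel B| = |Parcel A| − |Parcel A∩Parcel B| = 90 − 16.9956 = 73.00.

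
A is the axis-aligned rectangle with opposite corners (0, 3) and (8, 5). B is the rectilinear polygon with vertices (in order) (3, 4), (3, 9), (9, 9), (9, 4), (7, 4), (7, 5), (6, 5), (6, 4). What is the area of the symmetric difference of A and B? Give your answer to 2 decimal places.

|A| = 16, |B| = 29, |A∩B| = 4.
|A △ B| = |A| + |B| − 2·|A∩B| = 16 + 29 − 8 = 37.00.

37.00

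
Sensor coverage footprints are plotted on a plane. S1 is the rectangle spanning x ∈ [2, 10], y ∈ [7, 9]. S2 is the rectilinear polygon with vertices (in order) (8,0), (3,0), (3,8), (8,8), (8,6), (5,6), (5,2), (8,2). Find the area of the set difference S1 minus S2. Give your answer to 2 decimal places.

|S1| = 16, |S1∩S2| = 5.
|S1 ∖ S2| = |S1| − |S1∩S2| = 16 − 5 = 11.00.

11.00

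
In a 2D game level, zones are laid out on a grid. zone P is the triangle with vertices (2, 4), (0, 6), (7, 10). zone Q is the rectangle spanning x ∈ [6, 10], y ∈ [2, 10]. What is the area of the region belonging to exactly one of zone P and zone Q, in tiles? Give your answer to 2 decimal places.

|zone P| = 11, |zone Q| = 32, |zone P∩zone Q| = 0.3143.
|zone P △ zone Q| = |zone P| + |zone Q| − 2·|zone P∩zone Q| = 11 + 32 − 0.6286 = 42.37.

42.37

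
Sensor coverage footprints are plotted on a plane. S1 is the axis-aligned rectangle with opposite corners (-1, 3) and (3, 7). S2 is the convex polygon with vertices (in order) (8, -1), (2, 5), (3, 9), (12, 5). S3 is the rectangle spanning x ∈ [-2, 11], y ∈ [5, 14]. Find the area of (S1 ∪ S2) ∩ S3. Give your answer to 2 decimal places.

26.28

The region (S1 ∪ S2) ∩ S3 is the polygon with vertices (-1,7), (2.5,7), (3,9), (11,5.444), (11,5), (-1,5).
By the shoelace formula its area is 26.28.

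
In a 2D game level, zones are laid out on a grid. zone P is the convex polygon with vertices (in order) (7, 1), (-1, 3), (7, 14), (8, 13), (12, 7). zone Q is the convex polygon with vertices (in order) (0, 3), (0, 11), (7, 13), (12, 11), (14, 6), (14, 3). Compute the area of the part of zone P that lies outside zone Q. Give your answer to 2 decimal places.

|zone P| = 85.5, |zone P∩zone Q| = 73.9141.
|zone P ∖ zone Q| = |zone P| − |zone P∩zone Q| = 85.5 − 73.9141 = 11.59.

11.59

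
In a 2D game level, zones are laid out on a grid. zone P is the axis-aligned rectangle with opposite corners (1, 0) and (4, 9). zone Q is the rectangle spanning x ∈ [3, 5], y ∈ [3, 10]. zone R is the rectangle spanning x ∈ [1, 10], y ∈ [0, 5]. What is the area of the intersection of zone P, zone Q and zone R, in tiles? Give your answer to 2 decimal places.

2.00

The intersection is the polygon with vertices (4,3), (3,3), (3,5), (4,5).
By the shoelace formula its area is 2.00.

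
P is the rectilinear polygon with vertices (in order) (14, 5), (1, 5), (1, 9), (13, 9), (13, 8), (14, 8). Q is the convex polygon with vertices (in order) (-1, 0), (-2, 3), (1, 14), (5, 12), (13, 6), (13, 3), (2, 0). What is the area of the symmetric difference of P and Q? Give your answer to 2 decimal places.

98.50

|P| = 51, |Q| = 131.5, |P∩Q| = 42.
|P △ Q| = |P| + |Q| − 2·|P∩Q| = 51 + 131.5 − 84 = 98.50.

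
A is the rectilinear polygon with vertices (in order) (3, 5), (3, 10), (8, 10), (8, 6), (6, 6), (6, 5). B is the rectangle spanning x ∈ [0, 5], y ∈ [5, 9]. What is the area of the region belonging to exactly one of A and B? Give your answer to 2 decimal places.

27.00

|A| = 23, |B| = 20, |A∩B| = 8.
|A △ B| = |A| + |B| − 2·|A∩B| = 23 + 20 − 16 = 27.00.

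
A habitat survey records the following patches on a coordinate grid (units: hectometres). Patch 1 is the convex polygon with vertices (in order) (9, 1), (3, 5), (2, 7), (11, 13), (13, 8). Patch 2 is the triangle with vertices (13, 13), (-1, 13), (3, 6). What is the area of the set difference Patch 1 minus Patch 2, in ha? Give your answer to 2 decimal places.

|Patch 1| = 69, |Patch 1∩Patch 2| = 13.1476.
|Patch 1 ∖ Patch 2| = |Patch 1| − |Patch 1∩Patch 2| = 69 − 13.1476 = 55.85.

55.85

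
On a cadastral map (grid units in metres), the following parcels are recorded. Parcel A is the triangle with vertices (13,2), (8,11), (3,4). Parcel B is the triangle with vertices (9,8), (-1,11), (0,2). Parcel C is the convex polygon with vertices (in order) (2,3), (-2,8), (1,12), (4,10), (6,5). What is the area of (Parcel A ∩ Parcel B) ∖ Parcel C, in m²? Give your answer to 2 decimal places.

|Parcel A ∩ Parcel B| = 7.5059.
|(Parcel A ∩ Parcel B) ∩ Parcel C| = 2.1451.
|(Parcel A ∩ Parcel B) ∖ Parcel C| = 7.5059 − 2.1451 = 5.36.

5.36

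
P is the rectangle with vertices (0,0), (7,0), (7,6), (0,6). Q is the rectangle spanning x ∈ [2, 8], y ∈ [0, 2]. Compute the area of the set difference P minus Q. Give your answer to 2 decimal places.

32.00

|P∩Q|: x∈[2,7], y∈[0,2] → 5·2 = 10.
|P| = 42.
|P ∖ Q| = |P| − |P∩Q| = 42 − 10 = 32.00.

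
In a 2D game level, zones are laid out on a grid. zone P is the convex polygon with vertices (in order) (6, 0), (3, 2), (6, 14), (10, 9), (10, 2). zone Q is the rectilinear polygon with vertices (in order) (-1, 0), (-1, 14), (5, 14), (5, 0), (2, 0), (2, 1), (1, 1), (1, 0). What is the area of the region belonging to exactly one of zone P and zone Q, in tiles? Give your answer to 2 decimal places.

|zone P| = 63, |zone Q| = 83, |zone P∩zone Q| = 9.3333.
|zone P △ zone Q| = |zone P| + |zone Q| − 2·|zone P∩zone Q| = 63 + 83 − 18.6667 = 127.33.

127.33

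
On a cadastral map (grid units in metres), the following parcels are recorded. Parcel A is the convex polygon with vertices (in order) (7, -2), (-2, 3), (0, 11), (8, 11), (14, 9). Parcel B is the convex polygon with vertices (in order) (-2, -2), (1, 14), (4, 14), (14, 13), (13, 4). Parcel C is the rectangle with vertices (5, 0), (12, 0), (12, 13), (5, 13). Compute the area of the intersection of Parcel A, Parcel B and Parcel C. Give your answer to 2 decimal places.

The intersection is the polygon with vertices (8,11), (12,9.667), (12,5.857), (10.073,2.829), (5,0.8), (5,11).
By the shoelace formula its area is 56.76.

56.76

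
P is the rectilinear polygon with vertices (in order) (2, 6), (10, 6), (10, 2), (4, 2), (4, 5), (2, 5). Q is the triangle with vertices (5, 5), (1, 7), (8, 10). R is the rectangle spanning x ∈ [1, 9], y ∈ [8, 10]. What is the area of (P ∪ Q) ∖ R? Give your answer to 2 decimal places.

34.23

|P ∪ Q| = 37.7.
|(P ∪ Q) ∩ R| = 3.4667.
|(P ∪ Q) ∖ R| = 37.7 − 3.4667 = 34.23.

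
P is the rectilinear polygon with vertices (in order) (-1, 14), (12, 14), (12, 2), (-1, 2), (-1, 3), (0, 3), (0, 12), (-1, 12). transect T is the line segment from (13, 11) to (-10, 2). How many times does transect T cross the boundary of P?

The segment meets the boundary at (0,5.913), (12,10.609).

2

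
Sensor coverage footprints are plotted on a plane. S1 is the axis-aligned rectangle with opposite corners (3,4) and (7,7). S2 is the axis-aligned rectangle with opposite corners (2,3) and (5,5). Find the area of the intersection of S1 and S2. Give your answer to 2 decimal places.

|S1∩S2|: x∈[3,5], y∈[4,5] → 2·1 = 2.

2.00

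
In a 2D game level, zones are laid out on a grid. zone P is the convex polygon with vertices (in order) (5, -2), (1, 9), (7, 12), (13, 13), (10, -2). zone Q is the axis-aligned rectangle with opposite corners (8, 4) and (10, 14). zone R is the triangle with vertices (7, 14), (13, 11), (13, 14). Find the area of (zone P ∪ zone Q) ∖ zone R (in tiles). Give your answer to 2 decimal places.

|zone P ∪ zone Q| = 120.8333.
|(zone P ∪ zone Q) ∩ zone R| = 4.6364.
|(zone P ∪ zone Q) ∖ zone R| = 120.8333 − 4.6364 = 116.20.

116.20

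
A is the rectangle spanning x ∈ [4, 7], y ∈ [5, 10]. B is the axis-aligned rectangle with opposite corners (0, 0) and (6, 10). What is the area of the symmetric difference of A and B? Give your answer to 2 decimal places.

55.00

|A∩B|: x∈[4,6], y∈[5,10] → 2·5 = 10.
|A △ B| = |A| + |B| − 2·|A∩B| = 15 + 60 − 20 = 55.00.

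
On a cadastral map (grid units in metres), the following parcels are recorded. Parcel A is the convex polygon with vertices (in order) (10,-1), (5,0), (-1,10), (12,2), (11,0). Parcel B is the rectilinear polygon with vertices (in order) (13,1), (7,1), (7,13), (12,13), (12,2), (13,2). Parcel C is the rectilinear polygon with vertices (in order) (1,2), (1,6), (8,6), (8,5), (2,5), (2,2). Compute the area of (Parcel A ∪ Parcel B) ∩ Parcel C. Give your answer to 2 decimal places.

The region (Parcel A ∪ Parcel B) ∩ Parcel C is the polygon with vertices (1.4,6), (5.5,6), (7,5.077), (7,6), (8,6), (8,5), (2,5).
By the shoelace formula its area is 5.61.

5.61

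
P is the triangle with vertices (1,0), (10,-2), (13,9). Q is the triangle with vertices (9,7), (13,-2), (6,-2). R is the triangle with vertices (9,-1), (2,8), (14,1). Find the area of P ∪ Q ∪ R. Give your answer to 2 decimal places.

By inclusion–exclusion:
Individual areas: |P| = 52.5, |Q| = 31.5, |R| = 29.5.
|P∩Q| = 23.1813.
|P∩R| = 17.8789.
|Q∩R| = 15.3635.
|P∩Q∩R| = 13.5134.
|P ∪ Q ∪ R| = 113.5 − 56.4237 + 13.5134 = 70.59.

70.59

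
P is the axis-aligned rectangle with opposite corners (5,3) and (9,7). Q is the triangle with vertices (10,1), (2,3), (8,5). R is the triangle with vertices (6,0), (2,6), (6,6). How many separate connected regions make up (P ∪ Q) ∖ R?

2

(P ∪ Q) ∖ R splits into 2 disjoint pieces (area 18, area 1.1455).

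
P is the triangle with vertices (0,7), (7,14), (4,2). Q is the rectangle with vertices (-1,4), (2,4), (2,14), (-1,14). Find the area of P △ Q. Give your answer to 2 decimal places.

52.50

|P| = 31.5, |Q| = 30, |P∩Q| = 4.5.
|P △ Q| = |P| + |Q| − 2·|P∩Q| = 31.5 + 30 − 9 = 52.50.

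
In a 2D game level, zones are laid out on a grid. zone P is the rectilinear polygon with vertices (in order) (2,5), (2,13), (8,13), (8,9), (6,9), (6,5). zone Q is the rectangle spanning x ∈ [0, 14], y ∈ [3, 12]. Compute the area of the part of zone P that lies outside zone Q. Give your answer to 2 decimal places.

6.00

|zone P| = 40, |zone P∩zone Q| = 34.
|zone P ∖ zone Q| = |zone P| − |zone P∩zone Q| = 40 − 34 = 6.00.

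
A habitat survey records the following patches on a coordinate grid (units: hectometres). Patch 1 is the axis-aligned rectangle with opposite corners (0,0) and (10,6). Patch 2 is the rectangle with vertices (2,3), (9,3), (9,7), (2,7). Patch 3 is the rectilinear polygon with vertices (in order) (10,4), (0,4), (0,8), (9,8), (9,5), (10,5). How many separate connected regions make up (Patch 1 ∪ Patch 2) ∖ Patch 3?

(Patch 1 ∪ Patch 2) ∖ Patch 3 splits into 2 disjoint pieces (area 1, area 40).

2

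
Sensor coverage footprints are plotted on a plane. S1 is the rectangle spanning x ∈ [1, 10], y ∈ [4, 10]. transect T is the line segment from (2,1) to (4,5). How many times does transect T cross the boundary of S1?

The segment meets the boundary at (3.5,4).

1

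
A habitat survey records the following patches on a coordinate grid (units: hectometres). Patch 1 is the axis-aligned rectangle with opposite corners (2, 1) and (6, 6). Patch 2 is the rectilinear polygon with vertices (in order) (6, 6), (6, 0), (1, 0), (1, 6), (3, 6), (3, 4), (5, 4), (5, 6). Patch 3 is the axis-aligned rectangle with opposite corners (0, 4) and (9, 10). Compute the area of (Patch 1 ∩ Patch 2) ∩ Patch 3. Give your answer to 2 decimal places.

4.00

|Patch 1 ∩ Patch 2| = 16.
|(Patch 1 ∩ Patch 2) ∩ Patch 3| = 4.00.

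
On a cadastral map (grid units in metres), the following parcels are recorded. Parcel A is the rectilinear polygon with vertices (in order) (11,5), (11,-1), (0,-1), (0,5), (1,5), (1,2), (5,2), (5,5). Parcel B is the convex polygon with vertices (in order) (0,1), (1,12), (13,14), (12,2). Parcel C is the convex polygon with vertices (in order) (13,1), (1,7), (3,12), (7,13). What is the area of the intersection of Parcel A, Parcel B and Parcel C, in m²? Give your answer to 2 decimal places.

The intersection is the polygon with vertices (11,5), (11,2), (5,5).
By the shoelace formula its area is 9.00.

9.00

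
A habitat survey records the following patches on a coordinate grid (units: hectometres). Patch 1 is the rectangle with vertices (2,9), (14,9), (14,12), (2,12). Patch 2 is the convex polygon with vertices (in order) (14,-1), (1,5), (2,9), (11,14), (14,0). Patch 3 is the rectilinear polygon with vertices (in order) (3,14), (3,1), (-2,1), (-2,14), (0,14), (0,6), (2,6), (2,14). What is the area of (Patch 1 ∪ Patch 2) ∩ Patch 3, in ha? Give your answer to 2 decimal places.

The region (Patch 1 ∪ Patch 2) ∩ Patch 3 is the polygon with vertices (1,5), (1.25,6), (2,6), (2,9), (2,12), (3,12), (3,4.077).
By the shoelace formula its area is 8.80.

8.80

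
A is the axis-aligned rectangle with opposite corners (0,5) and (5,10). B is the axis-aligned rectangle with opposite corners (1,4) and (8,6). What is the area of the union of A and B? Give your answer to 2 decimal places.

35.00

By inclusion–exclusion:
Individual areas: |A| = 25, |B| = 14.
|A∩B|: x∈[1,5], y∈[5,6] → 4·1 = 4.
|A ∪ B| = 39 − 4 = 35.00.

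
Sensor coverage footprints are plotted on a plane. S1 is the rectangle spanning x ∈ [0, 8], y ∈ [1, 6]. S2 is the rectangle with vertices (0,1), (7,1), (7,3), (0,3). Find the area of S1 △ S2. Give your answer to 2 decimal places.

26.00

|S1∩S2|: x∈[0,7], y∈[1,3] → 7·2 = 14.
|S1 △ S2| = |S1| + |S2| − 2·|S1∩S2| = 40 + 14 − 28 = 26.00.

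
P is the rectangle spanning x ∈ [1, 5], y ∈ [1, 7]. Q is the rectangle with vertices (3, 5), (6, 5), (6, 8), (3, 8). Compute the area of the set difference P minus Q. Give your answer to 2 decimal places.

|P∩Q|: x∈[3,5], y∈[5,7] → 2·2 = 4.
|P| = 24.
|P ∖ Q| = |P| − |P∩Q| = 24 − 4 = 20.00.

20.00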